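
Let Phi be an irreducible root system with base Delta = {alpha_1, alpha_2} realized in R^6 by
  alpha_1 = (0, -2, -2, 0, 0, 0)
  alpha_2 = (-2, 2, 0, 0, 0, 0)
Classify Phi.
type A_2

Compute the Cartan integers a_ij = 2(alpha_i, alpha_j)/(alpha_j, alpha_j); the resulting 2x2 Cartan matrix is
[[2, -1], [-1, 2]].
All simple roots have the same length, so the diagram is simply laced. The associated Dynkin diagram is a chain of 2 nodes with single edges (A_2), so the type is A_2 (the algebra sl(3)).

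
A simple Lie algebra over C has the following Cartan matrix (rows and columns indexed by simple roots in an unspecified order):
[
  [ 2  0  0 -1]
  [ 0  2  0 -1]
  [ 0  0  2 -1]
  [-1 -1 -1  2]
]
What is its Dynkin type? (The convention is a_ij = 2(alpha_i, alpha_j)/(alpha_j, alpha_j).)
type D_4

The matrix has rank 4 with 2's on the diagonal. Reading the off-diagonal entries as Dynkin edges (a single edge where a_ij = a_ji = -1; a double or triple edge where a_ij * a_ji = 2 or 3), the diagram is a chain of 2 nodes with a fork of two nodes at one end (D_4). One simple-root ordering that puts it in standard form is (alpha_2, alpha_4, alpha_3, alpha_1). So the algebra is type D_4, i.e. so(8).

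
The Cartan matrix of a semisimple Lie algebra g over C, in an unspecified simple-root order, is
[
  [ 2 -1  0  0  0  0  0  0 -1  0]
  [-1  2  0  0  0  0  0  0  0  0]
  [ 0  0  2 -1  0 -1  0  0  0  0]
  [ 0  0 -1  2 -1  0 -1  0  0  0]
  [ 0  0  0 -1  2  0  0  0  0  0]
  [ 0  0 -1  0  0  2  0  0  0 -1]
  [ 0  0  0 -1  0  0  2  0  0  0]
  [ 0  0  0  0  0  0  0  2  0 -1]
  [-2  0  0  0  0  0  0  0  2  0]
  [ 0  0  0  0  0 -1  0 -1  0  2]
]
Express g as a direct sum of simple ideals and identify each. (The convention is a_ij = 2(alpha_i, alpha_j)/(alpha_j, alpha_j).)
C_3 + D_7

The diagram associated to this matrix has two connected components: the simple roots {alpha_1, alpha_2, alpha_9} form a chain of 3 nodes with a double edge at one end; the terminal node there is the unique long simple root (C_3), and {alpha_3, alpha_4, alpha_5, alpha_6, alpha_7, alpha_8, alpha_10} form a chain of 5 nodes with a fork of two nodes at one end (D_7). A semisimple Lie algebra decomposes uniquely as the direct sum of simple ideals, one per connected component of its Dynkin diagram, so g ≅ C_3 ⊕ D_7 (dimension 21 + 91 = 112).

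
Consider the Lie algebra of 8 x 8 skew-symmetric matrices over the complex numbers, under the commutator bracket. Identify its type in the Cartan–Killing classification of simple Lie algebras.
D_4 (so(8))

This is so(8) with 8 even, which has dimension 8(8-1)/2 = 28 and rank 8/2 = 4. In the classification of classical Lie algebras, the orthogonal algebra so(2n) in an even number of variables has type D_n; here n = 4, so the Dynkin diagram is a chain of 2 nodes with a fork of two nodes at one end (D_4). Hence the type is D_4.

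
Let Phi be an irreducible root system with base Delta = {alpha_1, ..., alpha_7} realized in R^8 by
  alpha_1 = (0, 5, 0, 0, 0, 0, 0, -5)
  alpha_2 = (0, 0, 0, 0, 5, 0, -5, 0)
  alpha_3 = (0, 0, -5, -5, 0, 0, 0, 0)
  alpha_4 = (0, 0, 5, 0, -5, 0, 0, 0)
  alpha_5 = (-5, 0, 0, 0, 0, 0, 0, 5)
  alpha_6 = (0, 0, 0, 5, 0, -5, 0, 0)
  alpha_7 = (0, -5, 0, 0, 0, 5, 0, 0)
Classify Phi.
Compute the Cartan integers a_ij = 2(alpha_i, alpha_j)/(alpha_j, alpha_j); the resulting 7x7 Cartan matrix is
[[2, 0, 0, 0, -1, 0, -1], [0, 2, 0, -1, 0, 0, 0], [0, 0, 2, -1, 0, -1, 0], [0, -1, -1, 2, 0, 0, 0], [-1, 0, 0, 0, 2, 0, 0], [0, 0, -1, 0, 0, 2, -1], [-1, 0, 0, 0, 0, -1, 2]].
All simple roots have the same length, so the diagram is simply laced. The associated Dynkin diagram is a chain of 7 nodes with single edges (A_7), so the type is A_7 (the algebra sl(8)).

A7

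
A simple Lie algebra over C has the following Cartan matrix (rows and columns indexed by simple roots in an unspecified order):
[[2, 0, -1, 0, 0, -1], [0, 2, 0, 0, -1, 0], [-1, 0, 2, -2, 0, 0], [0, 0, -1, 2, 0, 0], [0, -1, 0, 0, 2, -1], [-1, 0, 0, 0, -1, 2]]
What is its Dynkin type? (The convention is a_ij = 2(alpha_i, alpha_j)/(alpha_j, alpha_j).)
The matrix has rank 6 with 2's on the diagonal. Reading the off-diagonal entries as Dynkin edges (a single edge where a_ij = a_ji = -1; a double or triple edge where a_ij * a_ji = 2 or 3), the diagram is a chain of 6 nodes with a double edge at one end; the terminal node there is the unique short simple root (B_6). One simple-root ordering that puts it in standard form is (alpha_2, alpha_5, alpha_6, alpha_1, alpha_3, alpha_4). So the algebra is type B_6, i.e. so(13).

B_6 (so(13))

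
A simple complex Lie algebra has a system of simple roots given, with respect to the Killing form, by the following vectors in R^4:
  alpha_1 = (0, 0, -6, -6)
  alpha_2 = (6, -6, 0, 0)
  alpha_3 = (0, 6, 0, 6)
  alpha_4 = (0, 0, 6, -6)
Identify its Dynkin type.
Compute the Cartan integers a_ij = 2(alpha_i, alpha_j)/(alpha_j, alpha_j); the resulting 4x4 Cartan matrix is
[[2, 0, -1, 0], [0, 2, -1, 0], [-1, -1, 2, -1], [0, 0, -1, 2]].
All simple roots have the same length, so the diagram is simply laced. The associated Dynkin diagram is a chain of 2 nodes with a fork of two nodes at one end (D_4), so the type is D_4 (the algebra so(8)).

D_4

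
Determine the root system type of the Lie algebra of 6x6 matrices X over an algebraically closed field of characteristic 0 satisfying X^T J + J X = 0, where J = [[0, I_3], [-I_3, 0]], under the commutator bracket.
C_3

This is sp(6), which has dimension 6(6+1)/2 = 21 and rank 6/2 = 3. In the classification of classical Lie algebras, the symplectic algebra sp(2n) has type C_n; here n = 3, so the Dynkin diagram is a chain of 3 nodes with a double edge at one end; the terminal node there is the unique long simple root (C_3). Hence the type is C_3.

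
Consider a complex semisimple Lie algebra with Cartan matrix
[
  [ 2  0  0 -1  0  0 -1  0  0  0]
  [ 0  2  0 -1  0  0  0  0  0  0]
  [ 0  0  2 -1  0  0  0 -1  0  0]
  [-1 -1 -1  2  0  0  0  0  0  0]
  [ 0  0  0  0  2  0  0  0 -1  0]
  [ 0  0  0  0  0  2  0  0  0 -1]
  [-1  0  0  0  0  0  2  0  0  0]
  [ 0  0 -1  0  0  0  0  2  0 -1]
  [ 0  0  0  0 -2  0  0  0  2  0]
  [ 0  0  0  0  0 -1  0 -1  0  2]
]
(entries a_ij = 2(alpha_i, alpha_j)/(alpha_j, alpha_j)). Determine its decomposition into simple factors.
B_2 (so(5)) + E_8

The diagram associated to this matrix has two connected components: the simple roots {alpha_5, alpha_9} form a chain of 2 nodes with a double edge at one end; the terminal node there is the unique short simple root (B_2), and {alpha_1, alpha_2, alpha_3, alpha_4, alpha_6, alpha_7, alpha_8, alpha_10} form a chain of 7 nodes with one extra node attached to the third node from one end (E_8). A semisimple Lie algebra decomposes uniquely as the direct sum of simple ideals, one per connected component of its Dynkin diagram, so g ≅ B_2 ⊕ E_8 (dimension 10 + 248 = 258).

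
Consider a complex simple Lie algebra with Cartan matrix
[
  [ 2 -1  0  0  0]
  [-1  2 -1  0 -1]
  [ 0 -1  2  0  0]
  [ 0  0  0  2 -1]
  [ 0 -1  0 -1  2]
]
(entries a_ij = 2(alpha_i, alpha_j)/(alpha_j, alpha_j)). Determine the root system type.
The matrix has rank 5 with 2's on the diagonal. Reading the off-diagonal entries as Dynkin edges (a single edge where a_ij = a_ji = -1; a double or triple edge where a_ij * a_ji = 2 or 3), the diagram is a chain of 3 nodes with a fork of two nodes at one end (D_5). One simple-root ordering that puts it in standard form is (alpha_4, alpha_5, alpha_2, alpha_3, alpha_1). So the algebra is type D_5, i.e. so(10).

D_5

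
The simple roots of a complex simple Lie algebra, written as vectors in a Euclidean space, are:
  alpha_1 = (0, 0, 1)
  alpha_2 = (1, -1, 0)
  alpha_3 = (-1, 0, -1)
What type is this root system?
Compute the Cartan integers a_ij = 2(alpha_i, alpha_j)/(alpha_j, alpha_j); the resulting 3x3 Cartan matrix is
[[2, 0, -1], [0, 2, -1], [-2, -1, 2]].
The roots have two lengths (squared-length ratio 2:1); the short ones are alpha_{1}. The associated Dynkin diagram is a chain of 3 nodes with a double edge at one end; the terminal node there is the unique short simple root (B_3), so the type is B_3 (the algebra so(7)).

B3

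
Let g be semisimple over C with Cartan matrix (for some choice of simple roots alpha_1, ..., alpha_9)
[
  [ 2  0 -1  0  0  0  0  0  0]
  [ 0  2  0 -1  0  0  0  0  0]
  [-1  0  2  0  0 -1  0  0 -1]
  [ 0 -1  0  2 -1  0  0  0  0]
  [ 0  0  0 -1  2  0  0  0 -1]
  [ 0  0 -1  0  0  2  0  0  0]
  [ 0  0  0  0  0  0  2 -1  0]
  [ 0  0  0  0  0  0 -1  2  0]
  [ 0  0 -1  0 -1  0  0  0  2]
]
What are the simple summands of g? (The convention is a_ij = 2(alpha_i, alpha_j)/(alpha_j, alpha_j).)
A_2 + D_7

The diagram associated to this matrix has two connected components: the simple roots {alpha_7, alpha_8} form a chain of 2 nodes with single edges (A_2), and {alpha_1, alpha_2, alpha_3, alpha_4, alpha_5, alpha_6, alpha_9} form a chain of 5 nodes with a fork of two nodes at one end (D_7). A semisimple Lie algebra decomposes uniquely as the direct sum of simple ideals, one per connected component of its Dynkin diagram, so g ≅ A_2 ⊕ D_7 (dimension 8 + 91 = 99).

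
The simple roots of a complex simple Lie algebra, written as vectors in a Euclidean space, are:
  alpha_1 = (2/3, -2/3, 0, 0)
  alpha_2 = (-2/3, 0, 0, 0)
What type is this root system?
Compute the Cartan integers a_ij = 2(alpha_i, alpha_j)/(alpha_j, alpha_j); the resulting 2x2 Cartan matrix is
[[2, -2], [-1, 2]].
The roots have two lengths (squared-length ratio 2:1); the short ones are alpha_{2}. The associated Dynkin diagram is a chain of 2 nodes with a double edge at one end; the terminal node there is the unique short simple root (B_2), so the type is B_2 (the algebra so(5)).

B_2 (so(5))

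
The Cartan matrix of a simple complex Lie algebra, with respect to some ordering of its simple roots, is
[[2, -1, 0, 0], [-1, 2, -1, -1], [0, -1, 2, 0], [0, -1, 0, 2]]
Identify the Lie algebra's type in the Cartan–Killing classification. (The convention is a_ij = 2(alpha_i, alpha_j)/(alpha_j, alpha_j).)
The matrix has rank 4 with 2's on the diagonal. Reading the off-diagonal entries as Dynkin edges (a single edge where a_ij = a_ji = -1; a double or triple edge where a_ij * a_ji = 2 or 3), the diagram is a chain of 2 nodes with a fork of two nodes at one end (D_4). One simple-root ordering that puts it in standard form is (alpha_3, alpha_2, alpha_4, alpha_1). So the algebra is type D_4, i.e. so(8).

type D_4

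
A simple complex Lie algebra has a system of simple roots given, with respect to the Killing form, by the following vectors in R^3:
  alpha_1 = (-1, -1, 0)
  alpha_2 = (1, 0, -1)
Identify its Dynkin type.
Compute the Cartan integers a_ij = 2(alpha_i, alpha_j)/(alpha_j, alpha_j); the resulting 2x2 Cartan matrix is
[[2, -1], [-1, 2]].
All simple roots have the same length, so the diagram is simply laced. The associated Dynkin diagram is a chain of 2 nodes with single edges (A_2), so the type is A_2 (the algebra sl(3)).

type A_2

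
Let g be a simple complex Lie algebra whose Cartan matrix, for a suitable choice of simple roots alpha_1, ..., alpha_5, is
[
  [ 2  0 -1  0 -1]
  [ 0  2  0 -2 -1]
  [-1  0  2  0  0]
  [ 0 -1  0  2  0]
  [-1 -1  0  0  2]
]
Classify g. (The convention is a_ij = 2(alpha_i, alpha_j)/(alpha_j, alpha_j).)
The matrix has rank 5 with 2's on the diagonal. Reading the off-diagonal entries as Dynkin edges (a single edge where a_ij = a_ji = -1; a double or triple edge where a_ij * a_ji = 2 or 3), the diagram is a chain of 5 nodes with a double edge at one end; the terminal node there is the unique short simple root (B_5). One simple-root ordering that puts it in standard form is (alpha_3, alpha_1, alpha_5, alpha_2, alpha_4). So the algebra is type B_5, i.e. so(11).

B5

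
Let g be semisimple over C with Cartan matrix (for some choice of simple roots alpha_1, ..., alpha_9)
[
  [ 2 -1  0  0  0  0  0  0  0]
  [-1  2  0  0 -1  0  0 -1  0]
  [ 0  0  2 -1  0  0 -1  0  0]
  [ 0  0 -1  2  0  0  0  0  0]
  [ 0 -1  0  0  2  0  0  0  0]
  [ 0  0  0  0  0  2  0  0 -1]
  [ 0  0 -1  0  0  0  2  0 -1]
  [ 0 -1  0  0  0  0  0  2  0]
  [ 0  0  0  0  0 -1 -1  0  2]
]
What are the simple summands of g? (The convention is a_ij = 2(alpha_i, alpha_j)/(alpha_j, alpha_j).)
A_5 (sl(6)) + D_4 (so(8))

The diagram associated to this matrix has two connected components: the simple roots {alpha_3, alpha_4, alpha_6, alpha_7, alpha_9} form a chain of 5 nodes with single edges (A_5), and {alpha_1, alpha_2, alpha_5, alpha_8} form a chain of 2 nodes with a fork of two nodes at one end (D_4). A semisimple Lie algebra decomposes uniquely as the direct sum of simple ideals, one per connected component of its Dynkin diagram, so g ≅ A_5 ⊕ D_4 (dimension 35 + 28 = 63).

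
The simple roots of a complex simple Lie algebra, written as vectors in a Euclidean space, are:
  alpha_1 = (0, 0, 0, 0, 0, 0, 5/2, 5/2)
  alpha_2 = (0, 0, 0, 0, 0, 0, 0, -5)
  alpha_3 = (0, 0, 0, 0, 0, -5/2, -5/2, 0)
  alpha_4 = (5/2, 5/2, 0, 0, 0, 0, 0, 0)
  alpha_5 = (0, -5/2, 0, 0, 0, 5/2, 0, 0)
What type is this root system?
Compute the Cartan integers a_ij = 2(alpha_i, alpha_j)/(alpha_j, alpha_j); the resulting 5x5 Cartan matrix is
[[2, -1, -1, 0, 0], [-2, 2, 0, 0, 0], [-1, 0, 2, 0, -1], [0, 0, 0, 2, -1], [0, 0, -1, -1, 2]].
The roots have two lengths (squared-length ratio 2:1); the short ones are alpha_{1,3,4,5}. The associated Dynkin diagram is a chain of 5 nodes with a double edge at one end; the terminal node there is the unique long simple root (C_5), so the type is C_5 (the algebra sp(10)).

C5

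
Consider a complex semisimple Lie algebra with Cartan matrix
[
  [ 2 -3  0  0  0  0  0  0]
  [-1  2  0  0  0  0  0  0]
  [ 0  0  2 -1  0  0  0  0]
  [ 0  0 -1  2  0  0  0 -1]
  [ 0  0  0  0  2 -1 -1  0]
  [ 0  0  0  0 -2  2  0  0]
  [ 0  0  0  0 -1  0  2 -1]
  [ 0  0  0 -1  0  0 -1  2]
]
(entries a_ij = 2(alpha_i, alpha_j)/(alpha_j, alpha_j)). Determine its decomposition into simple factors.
The diagram associated to this matrix has two connected components: the simple roots {alpha_3, alpha_4, alpha_5, alpha_6, alpha_7, alpha_8} form a chain of 6 nodes with a double edge at one end; the terminal node there is the unique long simple root (C_6), and {alpha_1, alpha_2} form two nodes joined by a triple edge (G_2). A semisimple Lie algebra decomposes uniquely as the direct sum of simple ideals, one per connected component of its Dynkin diagram, so g ≅ C_6 ⊕ G_2 (dimension 78 + 14 = 92).

type C_6 ⊕ type G_2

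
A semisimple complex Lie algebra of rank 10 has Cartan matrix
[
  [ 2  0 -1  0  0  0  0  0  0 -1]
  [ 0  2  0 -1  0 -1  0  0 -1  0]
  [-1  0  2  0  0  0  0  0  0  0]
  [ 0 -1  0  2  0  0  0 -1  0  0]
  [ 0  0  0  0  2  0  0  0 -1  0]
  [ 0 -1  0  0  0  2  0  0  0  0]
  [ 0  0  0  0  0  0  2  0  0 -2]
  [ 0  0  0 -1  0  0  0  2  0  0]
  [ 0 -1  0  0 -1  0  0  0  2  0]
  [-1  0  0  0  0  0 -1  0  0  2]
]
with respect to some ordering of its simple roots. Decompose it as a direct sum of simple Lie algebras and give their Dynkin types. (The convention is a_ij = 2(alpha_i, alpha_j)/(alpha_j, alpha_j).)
The diagram associated to this matrix has two connected components: the simple roots {alpha_1, alpha_3, alpha_7, alpha_10} form a chain of 4 nodes with a double edge at one end; the terminal node there is the unique long simple root (C_4), and {alpha_2, alpha_4, alpha_5, alpha_6, alpha_8, alpha_9} form a chain of 5 nodes with one extra node attached to the third node from one end (E_6). A semisimple Lie algebra decomposes uniquely as the direct sum of simple ideals, one per connected component of its Dynkin diagram, so g ≅ C_4 ⊕ E_6 (dimension 36 + 78 = 114).

type C_4 ⊕ type E_6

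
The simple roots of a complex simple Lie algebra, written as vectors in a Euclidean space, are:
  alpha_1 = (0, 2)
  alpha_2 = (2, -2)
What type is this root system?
B2

Compute the Cartan integers a_ij = 2(alpha_i, alpha_j)/(alpha_j, alpha_j); the resulting 2x2 Cartan matrix is
[[2, -1], [-2, 2]].
The roots have two lengths (squared-length ratio 2:1); the short ones are alpha_{1}. The associated Dynkin diagram is a chain of 2 nodes with a double edge at one end; the terminal node there is the unique short simple root (B_2), so the type is B_2 (the algebra so(5)).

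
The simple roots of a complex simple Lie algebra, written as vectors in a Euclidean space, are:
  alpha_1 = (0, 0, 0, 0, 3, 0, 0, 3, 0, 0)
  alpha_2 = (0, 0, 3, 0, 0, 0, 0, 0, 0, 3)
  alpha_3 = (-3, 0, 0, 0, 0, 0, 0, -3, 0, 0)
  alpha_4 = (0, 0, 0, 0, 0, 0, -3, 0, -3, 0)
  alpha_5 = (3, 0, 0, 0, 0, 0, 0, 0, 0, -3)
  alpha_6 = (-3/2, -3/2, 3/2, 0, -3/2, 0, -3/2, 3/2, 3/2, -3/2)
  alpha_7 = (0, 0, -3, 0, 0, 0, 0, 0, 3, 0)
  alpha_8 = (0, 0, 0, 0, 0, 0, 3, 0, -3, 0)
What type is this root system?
Compute the Cartan integers a_ij = 2(alpha_i, alpha_j)/(alpha_j, alpha_j); the resulting 8x8 Cartan matrix is
[[2, 0, -1, 0, 0, 0, 0, 0], [0, 2, 0, 0, -1, 0, -1, 0], [-1, 0, 2, 0, -1, 0, 0, 0], [0, 0, 0, 2, 0, 0, -1, 0], [0, -1, -1, 0, 2, 0, 0, 0], [0, 0, 0, 0, 0, 2, 0, -1], [0, -1, 0, -1, 0, 0, 2, -1], [0, 0, 0, 0, 0, -1, -1, 2]].
All simple roots have the same length, so the diagram is simply laced. The associated Dynkin diagram is a chain of 7 nodes with one extra node attached to the third node from one end (E_8), so the type is E_8.

type E_8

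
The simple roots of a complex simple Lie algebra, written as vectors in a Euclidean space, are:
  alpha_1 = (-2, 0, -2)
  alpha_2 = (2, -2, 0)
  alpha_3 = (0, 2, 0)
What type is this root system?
B_3 (so(7))

Compute the Cartan integers a_ij = 2(alpha_i, alpha_j)/(alpha_j, alpha_j); the resulting 3x3 Cartan matrix is
[[2, -1, 0], [-1, 2, -2], [0, -1, 2]].
The roots have two lengths (squared-length ratio 2:1); the short ones are alpha_{3}. The associated Dynkin diagram is a chain of 3 nodes with a double edge at one end; the terminal node there is the unique short simple root (B_3), so the type is B_3 (the algebra so(7)).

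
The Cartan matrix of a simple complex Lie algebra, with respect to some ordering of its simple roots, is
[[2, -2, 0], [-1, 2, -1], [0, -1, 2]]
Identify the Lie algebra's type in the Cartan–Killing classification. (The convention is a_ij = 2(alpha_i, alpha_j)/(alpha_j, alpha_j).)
The matrix has rank 3 with 2's on the diagonal. Reading the off-diagonal entries as Dynkin edges (a single edge where a_ij = a_ji = -1; a double or triple edge where a_ij * a_ji = 2 or 3), the diagram is a chain of 3 nodes with a double edge at one end; the terminal node there is the unique long simple root (C_3). One simple-root ordering that puts it in standard form is (alpha_3, alpha_2, alpha_1). So the algebra is type C_3, i.e. sp(6).

type C_3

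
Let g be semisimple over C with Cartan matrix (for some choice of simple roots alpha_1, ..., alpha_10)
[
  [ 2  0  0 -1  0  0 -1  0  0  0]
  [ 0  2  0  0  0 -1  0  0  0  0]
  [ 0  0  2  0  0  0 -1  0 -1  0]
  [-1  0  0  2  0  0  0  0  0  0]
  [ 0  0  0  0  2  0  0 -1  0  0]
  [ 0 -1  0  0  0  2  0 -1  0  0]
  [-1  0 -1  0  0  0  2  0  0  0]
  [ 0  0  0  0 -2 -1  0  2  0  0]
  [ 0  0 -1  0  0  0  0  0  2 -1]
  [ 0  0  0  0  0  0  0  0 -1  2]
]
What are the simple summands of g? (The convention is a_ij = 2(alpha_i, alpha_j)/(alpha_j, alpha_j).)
The diagram associated to this matrix has two connected components: the simple roots {alpha_1, alpha_3, alpha_4, alpha_7, alpha_9, alpha_10} form a chain of 6 nodes with single edges (A_6), and {alpha_2, alpha_5, alpha_6, alpha_8} form a chain of 4 nodes with a double edge at one end; the terminal node there is the unique short simple root (B_4). A semisimple Lie algebra decomposes uniquely as the direct sum of simple ideals, one per connected component of its Dynkin diagram, so g ≅ A_6 ⊕ B_4 (dimension 48 + 36 = 84).

A_6 ⊕ B_4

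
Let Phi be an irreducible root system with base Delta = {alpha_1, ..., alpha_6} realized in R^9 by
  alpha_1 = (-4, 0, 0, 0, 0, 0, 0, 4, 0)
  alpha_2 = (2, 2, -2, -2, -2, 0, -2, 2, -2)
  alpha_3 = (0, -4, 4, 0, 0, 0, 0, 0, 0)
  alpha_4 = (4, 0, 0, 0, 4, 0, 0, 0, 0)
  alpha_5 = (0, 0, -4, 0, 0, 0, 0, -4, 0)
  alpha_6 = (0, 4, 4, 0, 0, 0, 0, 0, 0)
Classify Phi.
Compute the Cartan integers a_ij = 2(alpha_i, alpha_j)/(alpha_j, alpha_j); the resulting 6x6 Cartan matrix is
[[2, 0, 0, -1, -1, 0], [0, 2, -1, 0, 0, 0], [0, -1, 2, 0, -1, 0], [-1, 0, 0, 2, 0, 0], [-1, 0, -1, 0, 2, -1], [0, 0, 0, 0, -1, 2]].
All simple roots have the same length, so the diagram is simply laced. The associated Dynkin diagram is a chain of 5 nodes with one extra node attached to the third node from one end (E_6), so the type is E_6.

E_6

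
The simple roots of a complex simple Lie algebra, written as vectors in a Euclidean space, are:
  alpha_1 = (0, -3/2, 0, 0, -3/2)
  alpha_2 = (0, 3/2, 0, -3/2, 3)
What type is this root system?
Compute the Cartan integers a_ij = 2(alpha_i, alpha_j)/(alpha_j, alpha_j); the resulting 2x2 Cartan matrix is
[[2, -1], [-3, 2]].
The roots have two lengths (squared-length ratio 3:1); the short ones are alpha_{1}. The associated Dynkin diagram is two nodes joined by a triple edge (G_2), so the type is G_2.

G2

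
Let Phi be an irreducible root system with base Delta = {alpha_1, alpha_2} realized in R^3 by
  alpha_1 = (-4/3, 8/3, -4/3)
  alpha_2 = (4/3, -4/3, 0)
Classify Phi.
G2

Compute the Cartan integers a_ij = 2(alpha_i, alpha_j)/(alpha_j, alpha_j); the resulting 2x2 Cartan matrix is
[[2, -3], [-1, 2]].
The roots have two lengths (squared-length ratio 3:1); the short ones are alpha_{2}. The associated Dynkin diagram is two nodes joined by a triple edge (G_2), so the type is G_2.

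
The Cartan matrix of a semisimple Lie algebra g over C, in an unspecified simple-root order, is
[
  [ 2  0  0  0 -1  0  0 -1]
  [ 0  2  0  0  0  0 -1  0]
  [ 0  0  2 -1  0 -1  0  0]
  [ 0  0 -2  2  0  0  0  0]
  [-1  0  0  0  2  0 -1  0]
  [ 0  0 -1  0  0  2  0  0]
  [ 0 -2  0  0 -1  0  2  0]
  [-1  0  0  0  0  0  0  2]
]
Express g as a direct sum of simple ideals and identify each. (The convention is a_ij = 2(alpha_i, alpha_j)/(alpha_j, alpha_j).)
The diagram associated to this matrix has two connected components: the simple roots {alpha_1, alpha_2, alpha_5, alpha_7, alpha_8} form a chain of 5 nodes with a double edge at one end; the terminal node there is the unique short simple root (B_5), and {alpha_3, alpha_4, alpha_6} form a chain of 3 nodes with a double edge at one end; the terminal node there is the unique long simple root (C_3). A semisimple Lie algebra decomposes uniquely as the direct sum of simple ideals, one per connected component of its Dynkin diagram, so g ≅ B_5 ⊕ C_3 (dimension 55 + 21 = 76).

B_5 (so(11)) ⊕ C_3 (sp(6))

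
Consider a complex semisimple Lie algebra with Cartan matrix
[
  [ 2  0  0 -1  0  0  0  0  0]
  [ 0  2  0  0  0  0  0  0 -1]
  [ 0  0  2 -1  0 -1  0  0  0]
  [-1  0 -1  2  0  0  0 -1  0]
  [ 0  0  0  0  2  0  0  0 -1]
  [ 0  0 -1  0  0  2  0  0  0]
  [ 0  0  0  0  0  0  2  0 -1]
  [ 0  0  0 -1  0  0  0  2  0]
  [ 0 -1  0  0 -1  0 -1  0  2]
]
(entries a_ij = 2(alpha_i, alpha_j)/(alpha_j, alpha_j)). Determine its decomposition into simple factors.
D_4 + D_5

The diagram associated to this matrix has two connected components: the simple roots {alpha_2, alpha_5, alpha_7, alpha_9} form a chain of 2 nodes with a fork of two nodes at one end (D_4), and {alpha_1, alpha_3, alpha_4, alpha_6, alpha_8} form a chain of 3 nodes with a fork of two nodes at one end (D_5). A semisimple Lie algebra decomposes uniquely as the direct sum of simple ideals, one per connected component of its Dynkin diagram, so g ≅ D_4 ⊕ D_5 (dimension 28 + 45 = 73).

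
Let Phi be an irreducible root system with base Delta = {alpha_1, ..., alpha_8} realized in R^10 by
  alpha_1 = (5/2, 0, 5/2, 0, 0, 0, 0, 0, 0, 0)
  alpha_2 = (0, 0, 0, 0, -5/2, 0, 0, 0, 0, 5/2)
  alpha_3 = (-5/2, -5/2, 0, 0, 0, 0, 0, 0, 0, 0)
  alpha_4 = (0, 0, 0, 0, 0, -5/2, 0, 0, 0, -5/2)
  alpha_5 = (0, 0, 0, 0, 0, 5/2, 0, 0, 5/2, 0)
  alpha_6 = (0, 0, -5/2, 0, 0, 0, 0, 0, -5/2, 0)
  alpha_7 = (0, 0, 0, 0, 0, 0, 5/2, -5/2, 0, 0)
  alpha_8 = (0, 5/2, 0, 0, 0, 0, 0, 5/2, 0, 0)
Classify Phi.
A8

Compute the Cartan integers a_ij = 2(alpha_i, alpha_j)/(alpha_j, alpha_j); the resulting 8x8 Cartan matrix is
[[2, 0, -1, 0, 0, -1, 0, 0], [0, 2, 0, -1, 0, 0, 0, 0], [-1, 0, 2, 0, 0, 0, 0, -1], [0, -1, 0, 2, -1, 0, 0, 0], [0, 0, 0, -1, 2, -1, 0, 0], [-1, 0, 0, 0, -1, 2, 0, 0], [0, 0, 0, 0, 0, 0, 2, -1], [0, 0, -1, 0, 0, 0, -1, 2]].
All simple roots have the same length, so the diagram is simply laced. The associated Dynkin diagram is a chain of 8 nodes with single edges (A_8), so the type is A_8 (the algebra sl(9)).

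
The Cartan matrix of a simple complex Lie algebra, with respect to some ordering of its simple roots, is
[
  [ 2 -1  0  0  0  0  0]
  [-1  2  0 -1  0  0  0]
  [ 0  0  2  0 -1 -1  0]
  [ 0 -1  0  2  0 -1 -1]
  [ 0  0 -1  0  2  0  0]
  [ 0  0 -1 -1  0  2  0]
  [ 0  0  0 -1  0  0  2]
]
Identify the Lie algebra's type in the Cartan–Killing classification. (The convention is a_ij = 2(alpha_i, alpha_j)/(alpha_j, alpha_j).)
The matrix has rank 7 with 2's on the diagonal. Reading the off-diagonal entries as Dynkin edges (a single edge where a_ij = a_ji = -1; a double or triple edge where a_ij * a_ji = 2 or 3), the diagram is a chain of 6 nodes with one extra node attached to the third node from one end (E_7). One simple-root ordering that puts it in standard form is (alpha_1, alpha_7, alpha_2, alpha_4, alpha_6, alpha_3, alpha_5). So the algebra is type E_7.

E_7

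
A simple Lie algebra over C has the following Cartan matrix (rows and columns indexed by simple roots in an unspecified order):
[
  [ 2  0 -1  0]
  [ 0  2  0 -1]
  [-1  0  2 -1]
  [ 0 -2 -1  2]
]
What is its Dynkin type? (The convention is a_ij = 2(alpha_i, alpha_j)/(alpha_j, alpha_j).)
The matrix has rank 4 with 2's on the diagonal. Reading the off-diagonal entries as Dynkin edges (a single edge where a_ij = a_ji = -1; a double or triple edge where a_ij * a_ji = 2 or 3), the diagram is a chain of 4 nodes with a double edge at one end; the terminal node there is the unique short simple root (B_4). One simple-root ordering that puts it in standard form is (alpha_1, alpha_3, alpha_4, alpha_2). So the algebra is type B_4, i.e. so(9).

type B_4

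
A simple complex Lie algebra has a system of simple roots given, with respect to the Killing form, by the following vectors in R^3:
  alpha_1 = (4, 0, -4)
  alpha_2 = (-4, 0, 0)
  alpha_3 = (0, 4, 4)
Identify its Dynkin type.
B_3 (so(7))

Compute the Cartan integers a_ij = 2(alpha_i, alpha_j)/(alpha_j, alpha_j); the resulting 3x3 Cartan matrix is
[[2, -2, -1], [-1, 2, 0], [-1, 0, 2]].
The roots have two lengths (squared-length ratio 2:1); the short ones are alpha_{2}. The associated Dynkin diagram is a chain of 3 nodes with a double edge at one end; the terminal node there is the unique short simple root (B_3), so the type is B_3 (the algebra so(7)).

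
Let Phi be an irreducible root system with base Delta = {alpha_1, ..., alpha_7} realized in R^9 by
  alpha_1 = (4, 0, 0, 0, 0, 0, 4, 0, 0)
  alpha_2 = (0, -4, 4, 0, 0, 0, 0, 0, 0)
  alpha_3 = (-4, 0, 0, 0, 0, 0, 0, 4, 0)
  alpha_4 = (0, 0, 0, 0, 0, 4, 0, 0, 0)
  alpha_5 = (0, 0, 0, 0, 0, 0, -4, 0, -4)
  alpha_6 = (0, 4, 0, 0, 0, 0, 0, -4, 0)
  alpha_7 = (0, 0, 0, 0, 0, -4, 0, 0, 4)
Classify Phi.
Compute the Cartan integers a_ij = 2(alpha_i, alpha_j)/(alpha_j, alpha_j); the resulting 7x7 Cartan matrix is
[[2, 0, -1, 0, -1, 0, 0], [0, 2, 0, 0, 0, -1, 0], [-1, 0, 2, 0, 0, -1, 0], [0, 0, 0, 2, 0, 0, -1], [-1, 0, 0, 0, 2, 0, -1], [0, -1, -1, 0, 0, 2, 0], [0, 0, 0, -2, -1, 0, 2]].
The roots have two lengths (squared-length ratio 2:1); the short ones are alpha_{4}. The associated Dynkin diagram is a chain of 7 nodes with a double edge at one end; the terminal node there is the unique short simple root (B_7), so the type is B_7 (the algebra so(15)).

type B_7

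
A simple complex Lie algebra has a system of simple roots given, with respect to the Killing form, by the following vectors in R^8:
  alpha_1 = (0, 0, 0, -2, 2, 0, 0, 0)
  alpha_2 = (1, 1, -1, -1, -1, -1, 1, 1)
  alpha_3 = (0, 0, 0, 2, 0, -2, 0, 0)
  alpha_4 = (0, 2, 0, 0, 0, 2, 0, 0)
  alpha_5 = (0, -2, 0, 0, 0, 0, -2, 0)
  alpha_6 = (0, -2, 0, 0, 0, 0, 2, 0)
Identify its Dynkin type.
E6

Compute the Cartan integers a_ij = 2(alpha_i, alpha_j)/(alpha_j, alpha_j); the resulting 6x6 Cartan matrix is
[[2, 0, -1, 0, 0, 0], [0, 2, 0, 0, -1, 0], [-1, 0, 2, -1, 0, 0], [0, 0, -1, 2, -1, -1], [0, -1, 0, -1, 2, 0], [0, 0, 0, -1, 0, 2]].
All simple roots have the same length, so the diagram is simply laced. The associated Dynkin diagram is a chain of 5 nodes with one extra node attached to the third node from one end (E_6), so the type is E_6.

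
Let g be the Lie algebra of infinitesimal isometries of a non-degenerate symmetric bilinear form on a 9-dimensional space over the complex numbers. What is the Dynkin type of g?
B_4

This is so(9) with 9 odd, which has dimension 9(9-1)/2 = 36 and rank (9-1)/2 = 4. In the classification of classical Lie algebras, the orthogonal algebra so(2n+1) in an odd number of variables has type B_n; here n = 4, so the Dynkin diagram is a chain of 4 nodes with a double edge at one end; the terminal node there is the unique short simple root (B_4). Hence the type is B_4.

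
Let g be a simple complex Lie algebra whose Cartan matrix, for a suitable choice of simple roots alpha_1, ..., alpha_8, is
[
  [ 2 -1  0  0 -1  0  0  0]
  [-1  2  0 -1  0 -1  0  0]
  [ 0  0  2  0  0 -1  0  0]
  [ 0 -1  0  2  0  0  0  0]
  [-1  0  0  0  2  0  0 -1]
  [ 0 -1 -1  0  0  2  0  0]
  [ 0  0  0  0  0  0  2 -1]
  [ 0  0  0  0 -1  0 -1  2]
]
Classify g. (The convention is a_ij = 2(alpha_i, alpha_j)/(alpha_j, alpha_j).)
The matrix has rank 8 with 2's on the diagonal. Reading the off-diagonal entries as Dynkin edges (a single edge where a_ij = a_ji = -1; a double or triple edge where a_ij * a_ji = 2 or 3), the diagram is a chain of 7 nodes with one extra node attached to the third node from one end (E_8). One simple-root ordering that puts it in standard form is (alpha_3, alpha_4, alpha_6, alpha_2, alpha_1, alpha_5, alpha_8, alpha_7). So the algebra is type E_8.

E_8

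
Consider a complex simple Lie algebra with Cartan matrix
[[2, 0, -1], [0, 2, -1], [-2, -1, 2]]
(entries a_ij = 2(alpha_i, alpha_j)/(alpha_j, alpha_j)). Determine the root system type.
B3

The matrix has rank 3 with 2's on the diagonal. Reading the off-diagonal entries as Dynkin edges (a single edge where a_ij = a_ji = -1; a double or triple edge where a_ij * a_ji = 2 or 3), the diagram is a chain of 3 nodes with a double edge at one end; the terminal node there is the unique short simple root (B_3). One simple-root ordering that puts it in standard form is (alpha_2, alpha_3, alpha_1). So the algebra is type B_3, i.e. so(7).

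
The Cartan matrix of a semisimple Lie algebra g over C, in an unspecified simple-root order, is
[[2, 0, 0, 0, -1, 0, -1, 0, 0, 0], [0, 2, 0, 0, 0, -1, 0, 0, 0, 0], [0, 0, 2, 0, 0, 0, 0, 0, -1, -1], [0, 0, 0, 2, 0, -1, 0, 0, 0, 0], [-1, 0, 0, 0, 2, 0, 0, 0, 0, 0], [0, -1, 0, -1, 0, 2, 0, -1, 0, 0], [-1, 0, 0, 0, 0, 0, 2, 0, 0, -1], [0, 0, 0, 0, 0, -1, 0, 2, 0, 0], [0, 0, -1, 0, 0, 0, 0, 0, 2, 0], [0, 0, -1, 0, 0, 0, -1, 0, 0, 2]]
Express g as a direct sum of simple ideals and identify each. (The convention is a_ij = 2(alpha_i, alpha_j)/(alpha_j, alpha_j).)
The diagram associated to this matrix has two connected components: the simple roots {alpha_1, alpha_3, alpha_5, alpha_7, alpha_9, alpha_10} form a chain of 6 nodes with single edges (A_6), and {alpha_2, alpha_4, alpha_6, alpha_8} form a chain of 2 nodes with a fork of two nodes at one end (D_4). A semisimple Lie algebra decomposes uniquely as the direct sum of simple ideals, one per connected component of its Dynkin diagram, so g ≅ A_6 ⊕ D_4 (dimension 48 + 28 = 76).

A_6 + D_4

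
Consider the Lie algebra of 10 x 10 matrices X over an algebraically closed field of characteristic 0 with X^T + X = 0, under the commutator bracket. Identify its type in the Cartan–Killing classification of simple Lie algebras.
This is so(10) with 10 even, which has dimension 10(10-1)/2 = 45 and rank 10/2 = 5. In the classification of classical Lie algebras, the orthogonal algebra so(2n) in an even number of variables has type D_n; here n = 5, so the Dynkin diagram is a chain of 3 nodes with a fork of two nodes at one end (D_5). Hence the type is D_5.

D_5 (so(10))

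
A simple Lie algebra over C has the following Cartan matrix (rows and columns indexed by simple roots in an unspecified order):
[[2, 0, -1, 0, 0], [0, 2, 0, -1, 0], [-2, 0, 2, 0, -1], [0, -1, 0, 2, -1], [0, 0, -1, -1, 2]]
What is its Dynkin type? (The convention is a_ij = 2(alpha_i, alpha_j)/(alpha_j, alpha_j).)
The matrix has rank 5 with 2's on the diagonal. Reading the off-diagonal entries as Dynkin edges (a single edge where a_ij = a_ji = -1; a double or triple edge where a_ij * a_ji = 2 or 3), the diagram is a chain of 5 nodes with a double edge at one end; the terminal node there is the unique short simple root (B_5). One simple-root ordering that puts it in standard form is (alpha_2, alpha_4, alpha_5, alpha_3, alpha_1). So the algebra is type B_5, i.e. so(11).

B5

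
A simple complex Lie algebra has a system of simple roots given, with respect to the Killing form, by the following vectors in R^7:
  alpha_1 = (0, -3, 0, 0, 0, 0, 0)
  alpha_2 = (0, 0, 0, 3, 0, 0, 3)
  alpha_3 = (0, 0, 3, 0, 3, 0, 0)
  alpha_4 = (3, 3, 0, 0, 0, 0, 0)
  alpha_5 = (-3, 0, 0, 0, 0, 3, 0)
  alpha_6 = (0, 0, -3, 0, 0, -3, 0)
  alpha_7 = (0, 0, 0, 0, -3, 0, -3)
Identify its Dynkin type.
Compute the Cartan integers a_ij = 2(alpha_i, alpha_j)/(alpha_j, alpha_j); the resulting 7x7 Cartan matrix is
[[2, 0, 0, -1, 0, 0, 0], [0, 2, 0, 0, 0, 0, -1], [0, 0, 2, 0, 0, -1, -1], [-2, 0, 0, 2, -1, 0, 0], [0, 0, 0, -1, 2, -1, 0], [0, 0, -1, 0, -1, 2, 0], [0, -1, -1, 0, 0, 0, 2]].
The roots have two lengths (squared-length ratio 2:1); the short ones are alpha_{1}. The associated Dynkin diagram is a chain of 7 nodes with a double edge at one end; the terminal node there is the unique short simple root (B_7), so the type is B_7 (the algebra so(15)).

type B_7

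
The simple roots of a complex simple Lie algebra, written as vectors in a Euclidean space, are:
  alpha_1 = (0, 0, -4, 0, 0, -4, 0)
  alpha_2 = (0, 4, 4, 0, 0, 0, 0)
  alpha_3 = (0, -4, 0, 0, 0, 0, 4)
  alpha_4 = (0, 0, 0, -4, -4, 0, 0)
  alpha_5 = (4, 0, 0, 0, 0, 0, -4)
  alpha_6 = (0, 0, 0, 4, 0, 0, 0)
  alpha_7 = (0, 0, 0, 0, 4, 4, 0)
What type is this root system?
B_7

Compute the Cartan integers a_ij = 2(alpha_i, alpha_j)/(alpha_j, alpha_j); the resulting 7x7 Cartan matrix is
[[2, -1, 0, 0, 0, 0, -1], [-1, 2, -1, 0, 0, 0, 0], [0, -1, 2, 0, -1, 0, 0], [0, 0, 0, 2, 0, -2, -1], [0, 0, -1, 0, 2, 0, 0], [0, 0, 0, -1, 0, 2, 0], [-1, 0, 0, -1, 0, 0, 2]].
The roots have two lengths (squared-length ratio 2:1); the short ones are alpha_{6}. The associated Dynkin diagram is a chain of 7 nodes with a double edge at one end; the terminal node there is the unique short simple root (B_7), so the type is B_7 (the algebra so(15)).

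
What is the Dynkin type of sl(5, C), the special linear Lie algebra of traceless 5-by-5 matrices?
This is sl(5), which has dimension 5^2 - 1 = 24 and rank 5 - 1 = 4 (a Cartan subalgebra is the diagonal traceless matrices). In the classification of classical Lie algebras, the special linear algebra sl(n+1) has type A_n; here n = 4, so the Dynkin diagram is a chain of 4 nodes with single edges (A_4). Hence the type is A_4.

A4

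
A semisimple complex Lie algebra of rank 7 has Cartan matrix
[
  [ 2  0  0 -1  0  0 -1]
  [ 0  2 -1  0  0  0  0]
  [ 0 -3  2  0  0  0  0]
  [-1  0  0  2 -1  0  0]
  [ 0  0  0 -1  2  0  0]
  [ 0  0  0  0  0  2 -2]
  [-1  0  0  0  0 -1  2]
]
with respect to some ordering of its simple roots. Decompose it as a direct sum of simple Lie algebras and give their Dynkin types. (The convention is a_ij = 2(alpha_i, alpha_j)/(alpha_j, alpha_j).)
type C_5 ⊕ type G_2

The diagram associated to this matrix has two connected components: the simple roots {alpha_1, alpha_4, alpha_5, alpha_6, alpha_7} form a chain of 5 nodes with a double edge at one end; the terminal node there is the unique long simple root (C_5), and {alpha_2, alpha_3} form two nodes joined by a triple edge (G_2). A semisimple Lie algebra decomposes uniquely as the direct sum of simple ideals, one per connected component of its Dynkin diagram, so g ≅ C_5 ⊕ G_2 (dimension 55 + 14 = 69).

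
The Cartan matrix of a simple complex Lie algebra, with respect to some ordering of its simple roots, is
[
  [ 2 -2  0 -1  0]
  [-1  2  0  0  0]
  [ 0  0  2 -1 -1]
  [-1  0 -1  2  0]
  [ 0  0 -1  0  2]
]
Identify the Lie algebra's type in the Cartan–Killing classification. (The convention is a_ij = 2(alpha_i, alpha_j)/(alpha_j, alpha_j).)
B5

The matrix has rank 5 with 2's on the diagonal. Reading the off-diagonal entries as Dynkin edges (a single edge where a_ij = a_ji = -1; a double or triple edge where a_ij * a_ji = 2 or 3), the diagram is a chain of 5 nodes with a double edge at one end; the terminal node there is the unique short simple root (B_5). One simple-root ordering that puts it in standard form is (alpha_5, alpha_3, alpha_4, alpha_1, alpha_2). So the algebra is type B_5, i.e. so(11).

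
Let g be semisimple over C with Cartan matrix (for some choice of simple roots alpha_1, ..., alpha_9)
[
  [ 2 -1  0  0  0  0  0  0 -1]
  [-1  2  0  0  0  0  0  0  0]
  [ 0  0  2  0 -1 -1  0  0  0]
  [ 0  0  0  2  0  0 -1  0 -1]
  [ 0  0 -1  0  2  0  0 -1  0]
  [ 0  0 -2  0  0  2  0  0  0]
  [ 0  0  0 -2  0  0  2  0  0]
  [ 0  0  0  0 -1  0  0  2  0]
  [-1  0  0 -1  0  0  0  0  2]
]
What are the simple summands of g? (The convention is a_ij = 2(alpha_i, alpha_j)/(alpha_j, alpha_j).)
C_4 + C_5

The diagram associated to this matrix has two connected components: the simple roots {alpha_3, alpha_5, alpha_6, alpha_8} form a chain of 4 nodes with a double edge at one end; the terminal node there is the unique long simple root (C_4), and {alpha_1, alpha_2, alpha_4, alpha_7, alpha_9} form a chain of 5 nodes with a double edge at one end; the terminal node there is the unique long simple root (C_5). A semisimple Lie algebra decomposes uniquely as the direct sum of simple ideals, one per connected component of its Dynkin diagram, so g ≅ C_4 ⊕ C_5 (dimension 36 + 55 = 91).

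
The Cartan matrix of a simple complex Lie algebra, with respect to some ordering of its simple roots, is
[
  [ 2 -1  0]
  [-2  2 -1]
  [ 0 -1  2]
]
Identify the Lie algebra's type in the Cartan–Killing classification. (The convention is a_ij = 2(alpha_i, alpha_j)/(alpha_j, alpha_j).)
The matrix has rank 3 with 2's on the diagonal. Reading the off-diagonal entries as Dynkin edges (a single edge where a_ij = a_ji = -1; a double or triple edge where a_ij * a_ji = 2 or 3), the diagram is a chain of 3 nodes with a double edge at one end; the terminal node there is the unique short simple root (B_3). One simple-root ordering that puts it in standard form is (alpha_3, alpha_2, alpha_1). So the algebra is type B_3, i.e. so(7).

B_3 (so(7))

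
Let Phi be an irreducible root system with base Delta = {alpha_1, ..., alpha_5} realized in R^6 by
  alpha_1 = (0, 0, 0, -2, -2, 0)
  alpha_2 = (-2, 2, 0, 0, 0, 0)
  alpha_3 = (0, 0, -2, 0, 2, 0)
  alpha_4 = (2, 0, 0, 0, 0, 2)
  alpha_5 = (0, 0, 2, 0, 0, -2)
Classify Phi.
type A_5

Compute the Cartan integers a_ij = 2(alpha_i, alpha_j)/(alpha_j, alpha_j); the resulting 5x5 Cartan matrix is
[[2, 0, -1, 0, 0], [0, 2, 0, -1, 0], [-1, 0, 2, 0, -1], [0, -1, 0, 2, -1], [0, 0, -1, -1, 2]].
All simple roots have the same length, so the diagram is simply laced. The associated Dynkin diagram is a chain of 5 nodes with single edges (A_5), so the type is A_5 (the algebra sl(6)).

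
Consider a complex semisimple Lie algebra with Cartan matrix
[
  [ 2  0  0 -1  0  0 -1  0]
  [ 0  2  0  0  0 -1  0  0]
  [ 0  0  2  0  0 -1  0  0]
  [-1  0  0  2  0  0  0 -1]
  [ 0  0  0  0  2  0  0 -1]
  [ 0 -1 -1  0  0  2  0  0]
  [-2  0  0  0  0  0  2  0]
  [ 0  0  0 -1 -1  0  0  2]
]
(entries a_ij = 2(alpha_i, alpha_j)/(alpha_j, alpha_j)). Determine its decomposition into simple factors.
The diagram associated to this matrix has two connected components: the simple roots {alpha_2, alpha_3, alpha_6} form a chain of 3 nodes with single edges (A_3), and {alpha_1, alpha_4, alpha_5, alpha_7, alpha_8} form a chain of 5 nodes with a double edge at one end; the terminal node there is the unique long simple root (C_5). A semisimple Lie algebra decomposes uniquely as the direct sum of simple ideals, one per connected component of its Dynkin diagram, so g ≅ A_3 ⊕ C_5 (dimension 15 + 55 = 70).

A3 ⊕ C5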